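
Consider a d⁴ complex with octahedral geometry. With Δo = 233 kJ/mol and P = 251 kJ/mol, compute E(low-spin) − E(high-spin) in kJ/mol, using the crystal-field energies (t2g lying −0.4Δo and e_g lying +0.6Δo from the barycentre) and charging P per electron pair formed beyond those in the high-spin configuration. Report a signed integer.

18

High-spin: t2g^3 e_g^1, CFSE = -0.6Δo = -140 kJ/mol.
Low-spin: t2g^4 e_g^0, orbital CFSE = -1.6Δo = -373 kJ/mol; plus 1 excess pair × P = +251 kJ/mol; total -122 kJ/mol.
The difference is -122 − (-140) = 18 kJ/mol, so high-spin lies lower.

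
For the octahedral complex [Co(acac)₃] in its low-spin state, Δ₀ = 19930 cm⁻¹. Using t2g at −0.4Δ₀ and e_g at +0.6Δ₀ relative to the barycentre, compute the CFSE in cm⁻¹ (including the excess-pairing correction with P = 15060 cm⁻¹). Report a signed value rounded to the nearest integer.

-17712

Each acac⁻ contributes -1; 3 × (-1) = -3. With overall charge +0, Co is in the +3 oxidation state.
Group 9 minus oxidation state +3 gives a d⁶ configuration for Co³⁺.
Configuration: t2g^6 e_g^0.
The orbital stabilization is -2.4Δ₀ = -2.4 × 19930 = -47832 cm⁻¹.
Pairing penalty: 3 pairs vs 1 in the high-spin reference → 2 extra × P = 30120 cm⁻¹.
Combining: -47832 + 30120 = -17712 cm⁻¹.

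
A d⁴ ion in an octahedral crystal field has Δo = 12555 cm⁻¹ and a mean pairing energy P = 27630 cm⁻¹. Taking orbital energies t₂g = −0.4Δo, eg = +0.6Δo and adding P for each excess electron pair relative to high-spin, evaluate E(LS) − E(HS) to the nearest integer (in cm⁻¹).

15075

High-spin: t₂g³ eg¹, CFSE = -0.6Δo = -7533 cm⁻¹.
For low-spin the configuration is t₂g⁴ eg⁰: orbital energy -1.6 × 12555 = -20088 cm⁻¹, and 1 additional pair relative to high-spin adds 27630 cm⁻¹, giving 7542 cm⁻¹.
E(LS) − E(HS) = 7542 − (-7533) = 15075 cm⁻¹.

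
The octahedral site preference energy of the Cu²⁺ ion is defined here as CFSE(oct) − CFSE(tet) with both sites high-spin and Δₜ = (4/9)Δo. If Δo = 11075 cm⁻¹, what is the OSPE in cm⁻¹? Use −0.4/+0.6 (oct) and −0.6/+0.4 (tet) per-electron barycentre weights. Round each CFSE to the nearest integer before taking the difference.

-4676

Cu is in group 11, so Cu²⁺ is d⁹ (11 − 2 = 9).
Octahedral (high-spin): t2g^6 e_g^3, CFSE = 6(−0.4) + 3(+0.6) = -0.6Δo = -0.6 × 11075 = -6645 cm⁻¹.
Tetrahedral e^4 t2^5 gives -0.4Δₜ = -0.4 × (4/9) × 11075 = -1969 cm⁻¹.
Subtracting, OSPE = -6645 − (-1969) = -4676 cm⁻¹.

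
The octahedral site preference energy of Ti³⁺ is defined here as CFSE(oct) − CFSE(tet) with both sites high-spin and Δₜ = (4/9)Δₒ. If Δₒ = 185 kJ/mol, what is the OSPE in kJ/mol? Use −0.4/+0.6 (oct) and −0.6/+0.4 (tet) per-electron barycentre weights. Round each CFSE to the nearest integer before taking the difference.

-25

Group 4 minus oxidation state +3 gives a d¹ configuration for Ti³⁺.
Octahedral high-spin t₂g¹ eg⁰: CFSE = -0.4 × 185 = -74 kJ/mol.
Tetrahedral e¹ t₂⁰ gives -0.6Δₜ = -0.6 × (4/9) × 185 = -49 kJ/mol.
Subtracting, OSPE = -74 − (-49) = -25 kJ/mol.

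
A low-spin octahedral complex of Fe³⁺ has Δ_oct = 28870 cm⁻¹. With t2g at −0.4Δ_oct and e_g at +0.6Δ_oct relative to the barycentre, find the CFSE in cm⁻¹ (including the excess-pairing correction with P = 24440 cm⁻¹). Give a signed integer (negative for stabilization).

-8860

Fe is in group 8, so Fe³⁺ is d⁵ (8 − 3 = 5).
Configuration: t2g^5 e_g^0.
Orbital CFSE = 5(-0.4) + 0(0.6) = -2.0Δ_oct = -2.0 × 28870 = -57740 cm⁻¹.
Pairing penalty: 2 pairs vs 0 in the high-spin reference → 2 extra × P = 48880 cm⁻¹.
Overall CFSE = -57740 + 48880 = -8860 cm⁻¹.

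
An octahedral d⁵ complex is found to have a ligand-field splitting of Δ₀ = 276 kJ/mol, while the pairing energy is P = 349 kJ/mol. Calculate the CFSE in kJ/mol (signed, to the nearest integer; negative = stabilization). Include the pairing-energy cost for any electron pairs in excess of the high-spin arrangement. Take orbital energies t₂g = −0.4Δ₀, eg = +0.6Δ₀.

0

Δ₀ < P, so pairing is avoided: the ground state is high-spin.
Filling d⁵ accordingly: t₂g³ eg².
Orbital CFSE = 0.0Δ₀ = 0.0 × 276 = 0 kJ/mol.
High-spin has no excess pairs, so no pairing correction applies.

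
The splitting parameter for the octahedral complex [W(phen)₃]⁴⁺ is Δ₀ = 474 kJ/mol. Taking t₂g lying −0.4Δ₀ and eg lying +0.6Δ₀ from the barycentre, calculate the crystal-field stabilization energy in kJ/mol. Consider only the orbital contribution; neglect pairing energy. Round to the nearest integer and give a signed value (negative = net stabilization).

-379

phen is neutral, so the +4 overall charge sits on W: oxidation state +4.
W is in group 6, so W⁴⁺ is d² (6 − 4 = 2).
Electron filling gives t₂g² eg⁰.
The orbital stabilization is -0.8Δ₀ = -0.8 × 474 = -379 kJ/mol.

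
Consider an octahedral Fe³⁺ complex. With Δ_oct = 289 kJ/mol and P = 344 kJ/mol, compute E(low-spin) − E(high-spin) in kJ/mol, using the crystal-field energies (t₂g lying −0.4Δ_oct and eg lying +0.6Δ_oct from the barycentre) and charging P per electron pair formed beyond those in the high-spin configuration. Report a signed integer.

Fe³⁺: group 8, so d-count = 8 − 3 = 5.
In the high-spin limit (t₂g³ eg²) the orbital term is 0.0Δ_oct = 0 kJ/mol, with no excess pairing.
For low-spin the configuration is t₂g⁵ eg⁰: orbital energy -2.0 × 289 = -578 kJ/mol, and 2 additional pairs relative to high-spin add 688 kJ/mol, giving 110 kJ/mol.
The difference is 110 − (0) = 110 kJ/mol, so high-spin lies lower.

110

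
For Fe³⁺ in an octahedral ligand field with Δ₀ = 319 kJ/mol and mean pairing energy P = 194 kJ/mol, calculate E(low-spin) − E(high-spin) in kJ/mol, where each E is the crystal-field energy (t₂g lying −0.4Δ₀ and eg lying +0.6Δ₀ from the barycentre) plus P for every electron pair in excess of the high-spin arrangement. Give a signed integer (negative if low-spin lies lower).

Group 8 minus oxidation state +3 gives a d⁵ configuration for Fe³⁺.
In the high-spin limit (t₂g³ eg²) the orbital term is 0.0Δ₀ = 0 kJ/mol, with no excess pairing.
Low-spin t₂g⁵ eg⁰ gives -2.0Δ₀ = -638 kJ/mol, but forming 2 extra pairs costs 2P = 388 kJ/mol, so E(LS) = -638 + 388 = -250 kJ/mol.
E(LS) − E(HS) = -250 − (0) = -250 kJ/mol.

-250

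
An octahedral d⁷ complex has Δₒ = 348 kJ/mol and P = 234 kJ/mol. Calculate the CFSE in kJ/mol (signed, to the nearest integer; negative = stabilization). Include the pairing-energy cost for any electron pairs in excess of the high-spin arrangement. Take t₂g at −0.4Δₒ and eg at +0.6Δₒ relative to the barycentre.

-392

Since Δₒ = 348 kJ/mol > P = 234 kJ/mol, the complex adopts the low-spin configuration.
Configuration: t₂g⁶ eg¹.
Orbital CFSE = -1.8Δₒ = -1.8 × 348 = -626 kJ/mol.
Excess pairs vs high-spin: 3 − 2 = 1; pairing cost = +234 kJ/mol.
Net CFSE = -626 + 234 = -392 kJ/mol.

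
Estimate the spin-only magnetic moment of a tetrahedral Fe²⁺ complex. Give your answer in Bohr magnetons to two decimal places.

4.90 Bohr magnetons

Fe sits in group 8; removing 2 electrons leaves Fe²⁺ with 8 − 2 = 6 d electrons.
Tetrahedral fields are weak (Δₜ ≈ 4/9 Δₒ), so electrons fill high-spin.
Configuration: e³ t₂³ → 4 unpaired electrons.
μ(spin-only) = √[4(4+2)] = √24 ≈ 4.90 Bohr magnetons.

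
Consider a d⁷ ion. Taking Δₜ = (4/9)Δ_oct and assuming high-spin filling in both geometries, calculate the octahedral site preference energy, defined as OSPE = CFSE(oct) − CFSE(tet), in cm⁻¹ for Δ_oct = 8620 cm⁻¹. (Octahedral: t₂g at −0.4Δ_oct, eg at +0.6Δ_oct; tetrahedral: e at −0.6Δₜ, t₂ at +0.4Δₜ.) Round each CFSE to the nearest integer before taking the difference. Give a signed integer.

-2299

Octahedral high-spin t₂g⁵ eg²: CFSE = -0.8 × 8620 = -6896 cm⁻¹.
Tetrahedral e⁴ t₂³ gives -1.2Δₜ = -1.2 × (4/9) × 8620 = -4597 cm⁻¹.
Subtracting, OSPE = -6896 − (-4597) = -2299 cm⁻¹.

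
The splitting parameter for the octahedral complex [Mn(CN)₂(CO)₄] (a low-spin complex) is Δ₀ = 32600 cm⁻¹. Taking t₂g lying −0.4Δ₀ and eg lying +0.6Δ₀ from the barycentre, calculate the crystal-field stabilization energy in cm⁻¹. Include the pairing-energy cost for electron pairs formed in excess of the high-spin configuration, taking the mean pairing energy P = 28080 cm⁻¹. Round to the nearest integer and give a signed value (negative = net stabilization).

Ligand charges: 2×(-1) from CN⁻ and 4×(+0) from CO sum to -2; with overall charge +0, Mn is +2.
Mn sits in group 7; removing 2 electrons leaves Mn²⁺ with 7 − 2 = 5 d electrons.
Electron filling gives t₂g⁵ eg⁰.
Orbital CFSE = 5(-0.4) + 0(0.6) = -2.0Δ₀ = -2.0 × 32600 = -65200 cm⁻¹.
Pairing penalty: 2 pairs vs 0 in the high-spin reference → 2 extra × P = 56160 cm⁻¹.
Combining: -65200 + 56160 = -9040 cm⁻¹.

-9040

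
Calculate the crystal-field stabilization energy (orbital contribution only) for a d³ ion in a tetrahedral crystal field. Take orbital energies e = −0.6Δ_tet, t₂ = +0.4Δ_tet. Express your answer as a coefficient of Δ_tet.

-0.8 Δ_tet

With tetrahedral geometry the complex is necessarily high-spin.
Configuration: e² t₂¹.
CFSE = 2(-0.6Δ_tet) + 1(0.4Δ_tet) = -1.2Δ_tet + 0.4Δ_tet = -0.8Δ_tet.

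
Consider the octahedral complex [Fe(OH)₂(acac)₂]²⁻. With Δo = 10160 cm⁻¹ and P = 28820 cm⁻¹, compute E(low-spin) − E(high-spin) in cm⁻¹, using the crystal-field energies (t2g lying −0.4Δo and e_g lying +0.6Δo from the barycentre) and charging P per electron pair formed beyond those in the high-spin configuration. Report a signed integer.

Ligand charges: 2×(-1) from OH⁻ and 2×(-1) from acac⁻ sum to -4; with overall charge -2, Fe is +2.
Fe²⁺: group 8, so d-count = 8 − 2 = 6.
In the high-spin limit (t2g^4 e_g^2) the orbital term is -0.4Δo = -4064 cm⁻¹, with no excess pairing.
Low-spin t2g^6 e_g^0 gives -2.4Δo = -24384 cm⁻¹, but forming 2 extra pairs costs 2P = 57640 cm⁻¹, so E(LS) = -24384 + 57640 = 33256 cm⁻¹.
The difference is 33256 − (-4064) = 37320 cm⁻¹, so high-spin lies lower.

37320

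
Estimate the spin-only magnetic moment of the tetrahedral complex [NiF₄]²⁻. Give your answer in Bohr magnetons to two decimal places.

Each F⁻ contributes -1; 4 × (-1) = -4. With overall charge -2, Ni is in the +2 oxidation state.
Ni²⁺: group 10, so d-count = 10 − 2 = 8.
Tetrahedral splitting is small, so the complex is high-spin.
Configuration: e^4 t2^4 → 2 unpaired electrons.
μ(spin-only) = √[2(2+2)] = √8 ≈ 2.83 Bohr magnetons.

2.83 Bohr magnetons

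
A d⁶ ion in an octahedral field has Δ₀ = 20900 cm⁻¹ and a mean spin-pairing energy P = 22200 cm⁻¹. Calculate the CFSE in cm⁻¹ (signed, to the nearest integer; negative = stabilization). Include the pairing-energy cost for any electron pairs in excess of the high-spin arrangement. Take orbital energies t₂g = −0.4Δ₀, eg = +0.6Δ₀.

With Δ₀ < P the complex is high-spin.
Filling d⁶ accordingly: t₂g⁴ eg².
Orbital CFSE = -0.4Δ₀ = -0.4 × 20900 = -8360 cm⁻¹.
High-spin has no excess pairs, so no pairing correction applies.

-8360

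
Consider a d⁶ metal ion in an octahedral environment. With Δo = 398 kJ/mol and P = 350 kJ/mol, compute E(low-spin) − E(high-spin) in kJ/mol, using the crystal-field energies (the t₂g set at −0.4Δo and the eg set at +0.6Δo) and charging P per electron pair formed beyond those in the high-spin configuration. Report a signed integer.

-96

In the high-spin limit (t₂g⁴ eg²) the orbital term is -0.4Δo = -159 kJ/mol, with no excess pairing.
Low-spin t₂g⁶ eg⁰ gives -2.4Δo = -955 kJ/mol, but forming 2 extra pairs costs 2P = 700 kJ/mol, so E(LS) = -955 + 700 = -255 kJ/mol.
E(LS) − E(HS) = -255 − (-159) = -96 kJ/mol.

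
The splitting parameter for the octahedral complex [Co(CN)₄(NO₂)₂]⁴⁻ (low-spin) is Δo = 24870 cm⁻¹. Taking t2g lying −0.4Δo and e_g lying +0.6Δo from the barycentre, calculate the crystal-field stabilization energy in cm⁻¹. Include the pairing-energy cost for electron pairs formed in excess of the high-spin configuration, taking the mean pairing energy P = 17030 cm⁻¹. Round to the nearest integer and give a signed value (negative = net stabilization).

Ligand charges: 4×(-1) from CN⁻ and 2×(-1) from NO₂⁻ sum to -6; with overall charge -4, Co is +2.
Co is in group 9, so Co²⁺ is d⁷ (9 − 2 = 7).
Configuration: t2g^6 e_g^1.
The orbital stabilization is -1.8Δo = -1.8 × 24870 = -44766 cm⁻¹.
High-spin d⁷ would be t2g^5 e_g^2 with 2 pairs; low-spin has 3, so 1 excess pair costs +1P = +17030 cm⁻¹.
Net CFSE = -44766 + 17030 = -27736 cm⁻¹.

-27736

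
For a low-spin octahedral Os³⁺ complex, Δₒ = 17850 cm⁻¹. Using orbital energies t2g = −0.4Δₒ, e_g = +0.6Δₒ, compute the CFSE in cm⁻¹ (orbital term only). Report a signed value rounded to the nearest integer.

-35700

Group 8 minus oxidation state +3 gives a d⁵ configuration for Os³⁺.
Configuration: t2g^5 e_g^0.
Orbital CFSE = 5(-0.4) + 0(0.6) = -2.0Δₒ = -2.0 × 17850 = -35700 cm⁻¹.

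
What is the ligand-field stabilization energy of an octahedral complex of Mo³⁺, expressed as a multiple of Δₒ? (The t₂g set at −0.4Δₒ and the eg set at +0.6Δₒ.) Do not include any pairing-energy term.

Mo is in group 6, so Mo³⁺ is d³ (6 − 3 = 3).
For octahedral d³ the high- and low-spin configurations coincide.
Configuration: t₂g³ eg⁰.
CFSE = 3(-0.4Δₒ) + 0(0.6Δₒ) = -1.2Δₒ + 0.0Δₒ = -1.2Δₒ.

-1.2 Δₒ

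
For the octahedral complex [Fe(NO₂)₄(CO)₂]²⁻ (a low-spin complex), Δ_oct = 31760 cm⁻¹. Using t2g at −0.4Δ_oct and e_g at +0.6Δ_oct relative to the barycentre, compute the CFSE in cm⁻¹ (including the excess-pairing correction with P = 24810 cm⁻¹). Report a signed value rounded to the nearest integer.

Ligand charges: 4×(-1) from NO₂⁻ and 2×(+0) from CO sum to -4; with overall charge -2, Fe is +2.
Fe is in group 8, so Fe²⁺ is d⁶ (8 − 2 = 6).
The d⁶ electrons fill as t2g^6 e_g^0.
CFSE(orbital) = 6×(-0.4Δ_oct) + 0×(0.6Δ_oct) = -2.4Δ_oct; with Δ_oct = 31760 cm⁻¹ that is -76224 cm⁻¹.
Relative to high-spin t2g^4 e_g^2 (1 paired), the low-spin configuration has 2 additional pairs, contributing +2 × 24810 = +49620 cm⁻¹.
Overall CFSE = -76224 + 49620 = -26604 cm⁻¹.

-26604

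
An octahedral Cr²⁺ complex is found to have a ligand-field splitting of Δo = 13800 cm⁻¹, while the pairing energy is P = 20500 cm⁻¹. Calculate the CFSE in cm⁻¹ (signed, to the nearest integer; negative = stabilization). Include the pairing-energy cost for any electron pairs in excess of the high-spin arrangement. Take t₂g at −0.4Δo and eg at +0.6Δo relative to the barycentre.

Group 6 minus oxidation state +2 gives a d⁴ configuration for Cr²⁺.
Δo < P, so pairing is avoided: the ground state is high-spin.
That gives t₂g³ eg¹.
Orbital CFSE = -0.6Δo = -0.6 × 13800 = -8280 cm⁻¹.
High-spin has no excess pairs, so no pairing correction applies.

-8280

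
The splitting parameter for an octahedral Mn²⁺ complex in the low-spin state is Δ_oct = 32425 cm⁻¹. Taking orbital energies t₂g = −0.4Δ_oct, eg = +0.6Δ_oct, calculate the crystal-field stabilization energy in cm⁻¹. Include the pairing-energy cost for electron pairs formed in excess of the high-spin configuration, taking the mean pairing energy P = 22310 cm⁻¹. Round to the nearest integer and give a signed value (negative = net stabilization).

-20230

Mn sits in group 7; removing 2 electrons leaves Mn²⁺ with 7 − 2 = 5 d electrons.
Configuration: t₂g⁵ eg⁰.
The orbital stabilization is -2.0Δ_oct = -2.0 × 32425 = -64850 cm⁻¹.
Relative to high-spin t₂g³ eg² (0 paired), the low-spin configuration has 2 additional pairs, contributing +2 × 22310 = +44620 cm⁻¹.
Overall CFSE = -64850 + 44620 = -20230 cm⁻¹.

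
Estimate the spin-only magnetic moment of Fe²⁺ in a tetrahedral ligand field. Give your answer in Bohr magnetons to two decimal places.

Group 8 minus oxidation state +2 gives a d⁶ configuration for Fe²⁺.
With tetrahedral geometry the complex is necessarily high-spin.
Configuration: e³ t₂³ → 4 unpaired electrons.
μ(spin-only) = √[4(4+2)] = √24 ≈ 4.90 Bohr magnetons.

4.90 Bohr magnetons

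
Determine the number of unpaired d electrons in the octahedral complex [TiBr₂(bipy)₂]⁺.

Ligand charges: 2×(-1) from Br⁻ and 2×(+0) from bipy sum to -2; with overall charge +1, Ti is +3.
Ti is in group 4, so Ti³⁺ is d¹ (4 − 3 = 1).
Configuration: t2g^1 e_g^0, giving 1 unpaired electron.

1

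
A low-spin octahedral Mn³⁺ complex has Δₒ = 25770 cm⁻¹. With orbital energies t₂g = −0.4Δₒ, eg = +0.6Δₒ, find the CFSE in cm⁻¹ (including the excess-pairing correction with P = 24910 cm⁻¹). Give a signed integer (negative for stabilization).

-16322

Mn is in group 7, so Mn³⁺ is d⁴ (7 − 3 = 4).
The d⁴ electrons fill as t₂g⁴ eg⁰.
Orbital CFSE = 4(-0.4) + 0(0.6) = -1.6Δₒ = -1.6 × 25770 = -41232 cm⁻¹.
Pairing penalty: 1 pair vs 0 in the high-spin reference → 1 extra × P = 24910 cm⁻¹.
Overall CFSE = -41232 + 24910 = -16322 cm⁻¹.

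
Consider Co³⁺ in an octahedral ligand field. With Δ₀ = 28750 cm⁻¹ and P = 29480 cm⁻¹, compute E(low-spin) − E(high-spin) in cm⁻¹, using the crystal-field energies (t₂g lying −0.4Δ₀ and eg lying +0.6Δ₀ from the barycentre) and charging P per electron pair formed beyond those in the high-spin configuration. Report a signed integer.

1460

Co sits in group 9; removing 3 electrons leaves Co³⁺ with 9 − 3 = 6 d electrons.
High-spin d⁶ fills as t₂g⁴ eg² with CFSE 4(−0.4) + 2(+0.6) = -0.4Δ₀ = -11500 cm⁻¹.
Low-spin t₂g⁶ eg⁰ gives -2.4Δ₀ = -69000 cm⁻¹, but forming 2 extra pairs costs 2P = 58960 cm⁻¹, so E(LS) = -69000 + 58960 = -10040 cm⁻¹.
Thus E(LS) − E(HS) = 1460 cm⁻¹.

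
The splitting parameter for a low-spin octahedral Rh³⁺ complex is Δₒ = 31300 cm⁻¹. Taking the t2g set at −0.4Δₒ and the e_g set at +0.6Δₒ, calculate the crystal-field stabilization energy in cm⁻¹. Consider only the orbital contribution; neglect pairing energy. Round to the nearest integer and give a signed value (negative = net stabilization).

Rh sits in group 9; removing 3 electrons leaves Rh³⁺ with 9 − 3 = 6 d electrons.
Electron filling gives t2g^6 e_g^0.
The orbital stabilization is -2.4Δₒ = -2.4 × 31300 = -75120 cm⁻¹.

-75120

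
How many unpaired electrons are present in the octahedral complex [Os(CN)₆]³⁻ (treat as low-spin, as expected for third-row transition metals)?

Each CN⁻ contributes -1; 6 × (-1) = -6. With overall charge -3, Os is in the +3 oxidation state.
Os sits in group 8; removing 3 electrons leaves Os³⁺ with 8 − 3 = 5 d electrons.
Configuration: t2g^5 e_g^0, giving 1 unpaired electron.

1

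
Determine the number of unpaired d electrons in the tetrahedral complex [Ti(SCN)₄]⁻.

1

Each SCN⁻ contributes -1; 4 × (-1) = -4. With overall charge -1, Ti is in the +3 oxidation state.
Ti is in group 4, so Ti³⁺ is d¹ (4 − 3 = 1).
Tetrahedral fields are weak (Δₜ ≈ 4/9 Δₒ), so electrons fill high-spin.
Configuration: e^1 t2^0, giving 1 unpaired electron.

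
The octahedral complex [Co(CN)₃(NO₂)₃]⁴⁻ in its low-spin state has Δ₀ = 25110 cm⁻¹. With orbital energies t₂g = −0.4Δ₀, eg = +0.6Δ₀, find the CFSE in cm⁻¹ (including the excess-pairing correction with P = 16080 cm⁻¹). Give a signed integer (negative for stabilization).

Ligand charges: 3×(-1) from CN⁻ and 3×(-1) from NO₂⁻ sum to -6; with overall charge -4, Co is +2.
Co sits in group 9; removing 2 electrons leaves Co²⁺ with 9 − 2 = 7 d electrons.
Configuration: t₂g⁶ eg¹.
Orbital CFSE = 6(-0.4) + 1(0.6) = -1.8Δ₀ = -1.8 × 25110 = -45198 cm⁻¹.
Pairing penalty: 3 pairs vs 2 in the high-spin reference → 1 extra × P = 16080 cm⁻¹.
Overall CFSE = -45198 + 16080 = -29118 cm⁻¹.

-29118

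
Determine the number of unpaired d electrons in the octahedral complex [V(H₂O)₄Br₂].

3

Ligand charges: 4×(+0) from H₂O and 2×(-1) from Br⁻ sum to -2; with overall charge +0, V is +2.
V²⁺: group 5, so d-count = 5 − 2 = 3.
Configuration: t₂g³ eg⁰, giving 3 unpaired electrons.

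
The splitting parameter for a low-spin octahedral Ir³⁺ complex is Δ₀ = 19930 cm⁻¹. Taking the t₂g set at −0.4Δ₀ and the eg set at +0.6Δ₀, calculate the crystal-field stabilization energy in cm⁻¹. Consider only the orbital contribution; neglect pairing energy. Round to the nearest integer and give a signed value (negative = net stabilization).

Group 9 minus oxidation state +3 gives a d⁶ configuration for Ir³⁺.
Configuration: t₂g⁶ eg⁰.
The orbital stabilization is -2.4Δ₀ = -2.4 × 19930 = -47832 cm⁻¹.

-47832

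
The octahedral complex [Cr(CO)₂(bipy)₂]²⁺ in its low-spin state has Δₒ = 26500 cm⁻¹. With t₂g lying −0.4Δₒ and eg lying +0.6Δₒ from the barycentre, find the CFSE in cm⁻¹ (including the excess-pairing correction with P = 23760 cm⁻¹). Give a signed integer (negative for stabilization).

-18640

Ligand charges: 2×(+0) from CO and 2×(+0) from bipy sum to +0; with overall charge +2, Cr is +2.
Cr is in group 6, so Cr²⁺ is d⁴ (6 − 2 = 4).
Configuration: t₂g⁴ eg⁰.
Orbital CFSE = 4(-0.4) + 0(0.6) = -1.6Δₒ = -1.6 × 26500 = -42400 cm⁻¹.
Pairing penalty: 1 pair vs 0 in the high-spin reference → 1 extra × P = 23760 cm⁻¹.
Overall CFSE = -42400 + 23760 = -18640 cm⁻¹.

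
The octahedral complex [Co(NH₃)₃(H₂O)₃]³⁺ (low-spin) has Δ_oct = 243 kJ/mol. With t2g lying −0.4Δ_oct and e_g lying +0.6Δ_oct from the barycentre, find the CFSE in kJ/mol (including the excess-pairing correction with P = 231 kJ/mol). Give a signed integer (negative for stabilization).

-121

Ligand charges: 3×(+0) from NH₃ and 3×(+0) from H₂O sum to +0; with overall charge +3, Co is +3.
Group 9 minus oxidation state +3 gives a d⁶ configuration for Co³⁺.
Configuration: t2g^6 e_g^0.
CFSE(orbital) = 6×(-0.4Δ_oct) + 0×(0.6Δ_oct) = -2.4Δ_oct; with Δ_oct = 243 kJ/mol that is -583 kJ/mol.
Relative to high-spin t2g^4 e_g^2 (1 paired), the low-spin configuration has 2 additional pairs, contributing +2 × 231 = +462 kJ/mol.
Combining: -583 + 462 = -121 kJ/mol.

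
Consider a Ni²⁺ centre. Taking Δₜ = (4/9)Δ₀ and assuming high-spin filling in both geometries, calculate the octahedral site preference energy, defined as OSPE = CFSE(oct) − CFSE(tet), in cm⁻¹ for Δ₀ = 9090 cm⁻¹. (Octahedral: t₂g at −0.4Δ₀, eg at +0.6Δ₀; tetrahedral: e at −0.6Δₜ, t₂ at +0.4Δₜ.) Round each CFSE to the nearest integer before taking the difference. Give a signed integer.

Ni²⁺: group 10, so d-count = 10 − 2 = 8.
In an octahedral site d⁸ (HS) is t2g^6 e_g^2, giving CFSE(oct) = -1.2Δ₀ = -10908 cm⁻¹.
In a tetrahedral site the filling is e^4 t2^4: CFSE(tet) = -0.8Δₜ = -0.8 × (4/9)(9090) = -3232 cm⁻¹.
OSPE = CFSE(oct) − CFSE(tet) = -10908 − (-3232) = -7676 cm⁻¹.

-7676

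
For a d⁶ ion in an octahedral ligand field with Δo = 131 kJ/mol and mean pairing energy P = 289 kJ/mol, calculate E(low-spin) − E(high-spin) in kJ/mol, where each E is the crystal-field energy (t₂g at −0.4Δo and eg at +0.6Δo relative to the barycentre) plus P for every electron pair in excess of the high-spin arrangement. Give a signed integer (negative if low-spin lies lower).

316

High-spin d⁶ fills as t₂g⁴ eg² with CFSE 4(−0.4) + 2(+0.6) = -0.4Δo = -52 kJ/mol.
Low-spin t₂g⁶ eg⁰ gives -2.4Δo = -314 kJ/mol, but forming 2 extra pairs costs 2P = 578 kJ/mol, so E(LS) = -314 + 578 = 264 kJ/mol.
E(LS) − E(HS) = 264 − (-52) = 316 kJ/mol.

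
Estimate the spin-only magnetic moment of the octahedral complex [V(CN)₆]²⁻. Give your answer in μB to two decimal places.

1.73 μB

Each CN⁻ contributes -1; 6 × (-1) = -6. With overall charge -2, V is in the +4 oxidation state.
Group 5 minus oxidation state +4 gives a d¹ configuration for V⁴⁺.
Configuration: t₂g¹ eg⁰ → 1 unpaired electron.
μ(spin-only) = √[1(1+2)] = √3 ≈ 1.73 μB.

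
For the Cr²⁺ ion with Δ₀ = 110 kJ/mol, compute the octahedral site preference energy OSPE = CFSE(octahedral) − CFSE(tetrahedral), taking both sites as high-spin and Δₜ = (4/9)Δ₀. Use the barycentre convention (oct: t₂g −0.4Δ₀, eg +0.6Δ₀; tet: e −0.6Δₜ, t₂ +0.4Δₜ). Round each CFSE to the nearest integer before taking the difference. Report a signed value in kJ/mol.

Cr²⁺: group 6, so d-count = 6 − 2 = 4.
Octahedral (high-spin): t2g^3 e_g^1, CFSE = 3(−0.4) + 1(+0.6) = -0.6Δ₀ = -0.6 × 110 = -66 kJ/mol.
In a tetrahedral site the filling is e^2 t2^2: CFSE(tet) = -0.4Δₜ = -0.4 × (4/9)(110) = -20 kJ/mol.
Subtracting, OSPE = -66 − (-20) = -46 kJ/mol.

-46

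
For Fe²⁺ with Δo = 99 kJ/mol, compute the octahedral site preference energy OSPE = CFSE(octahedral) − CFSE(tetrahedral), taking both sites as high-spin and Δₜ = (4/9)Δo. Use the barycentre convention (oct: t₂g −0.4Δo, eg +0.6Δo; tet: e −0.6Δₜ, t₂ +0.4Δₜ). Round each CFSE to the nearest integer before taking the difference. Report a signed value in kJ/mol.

Group 8 minus oxidation state +2 gives a d⁶ configuration for Fe²⁺.
Octahedral high-spin t₂g⁴ eg²: CFSE = -0.4 × 99 = -40 kJ/mol.
In a tetrahedral site the filling is e³ t₂³: CFSE(tet) = -0.6Δₜ = -0.6 × (4/9)(99) = -26 kJ/mol.
Subtracting, OSPE = -40 − (-26) = -14 kJ/mol.

-14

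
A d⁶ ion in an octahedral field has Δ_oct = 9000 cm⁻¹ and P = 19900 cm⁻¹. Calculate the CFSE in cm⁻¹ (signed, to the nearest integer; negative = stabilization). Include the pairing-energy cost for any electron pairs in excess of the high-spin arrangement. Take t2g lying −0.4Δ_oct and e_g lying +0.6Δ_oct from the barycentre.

-3600

With Δ_oct < P the complex is high-spin.
Filling d⁶ accordingly: t2g^4 e_g^2.
Orbital CFSE = -0.4Δ_oct = -0.4 × 9000 = -3600 cm⁻¹.
High-spin has no excess pairs, so no pairing correction applies.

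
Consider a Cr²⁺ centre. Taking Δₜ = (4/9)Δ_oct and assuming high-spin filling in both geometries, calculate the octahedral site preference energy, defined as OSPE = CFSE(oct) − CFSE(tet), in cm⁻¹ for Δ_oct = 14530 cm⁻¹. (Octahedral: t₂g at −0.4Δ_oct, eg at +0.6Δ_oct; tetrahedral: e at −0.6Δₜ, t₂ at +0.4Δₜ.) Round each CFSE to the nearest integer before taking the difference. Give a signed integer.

-6135

Cr²⁺: group 6, so d-count = 6 − 2 = 4.
Octahedral (high-spin): t₂g³ eg¹, CFSE = 3(−0.4) + 1(+0.6) = -0.6Δ_oct = -0.6 × 14530 = -8718 cm⁻¹.
Tetrahedral: e² t₂², CFSE = 2(−0.6) + 2(+0.4) = -0.4Δₜ = -0.4 × (4/9) × 14530 = -2583 cm⁻¹.
Subtracting, OSPE = -8718 − (-2583) = -6135 cm⁻¹.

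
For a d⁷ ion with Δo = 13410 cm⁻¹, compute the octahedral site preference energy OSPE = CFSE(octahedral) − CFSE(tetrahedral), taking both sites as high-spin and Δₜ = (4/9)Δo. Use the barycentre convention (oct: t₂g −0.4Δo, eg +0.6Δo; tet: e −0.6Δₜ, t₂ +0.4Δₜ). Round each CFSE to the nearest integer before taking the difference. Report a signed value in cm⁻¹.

Octahedral (high-spin): t₂g⁵ eg², CFSE = 5(−0.4) + 2(+0.6) = -0.8Δo = -0.8 × 13410 = -10728 cm⁻¹.
Tetrahedral e⁴ t₂³ gives -1.2Δₜ = -1.2 × (4/9) × 13410 = -7152 cm⁻¹.
Subtracting, OSPE = -10728 − (-7152) = -3576 cm⁻¹.

-3576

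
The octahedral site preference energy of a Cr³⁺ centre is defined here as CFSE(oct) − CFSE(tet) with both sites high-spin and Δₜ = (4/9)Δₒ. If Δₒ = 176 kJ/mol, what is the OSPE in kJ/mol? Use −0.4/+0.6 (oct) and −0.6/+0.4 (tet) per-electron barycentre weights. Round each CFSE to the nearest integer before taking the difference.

-148

Cr is in group 6, so Cr³⁺ is d³ (6 − 3 = 3).
Octahedral (high-spin): t2g^3 e_g^0, CFSE = 3(−0.4) + 0(+0.6) = -1.2Δₒ = -1.2 × 176 = -211 kJ/mol.
In a tetrahedral site the filling is e^2 t2^1: CFSE(tet) = -0.8Δₜ = -0.8 × (4/9)(176) = -63 kJ/mol.
OSPE = -211 − (-63) = -148 kJ/mol.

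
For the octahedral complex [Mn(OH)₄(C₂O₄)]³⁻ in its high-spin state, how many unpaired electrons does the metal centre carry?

Ligand charges: 4×(-1) from OH⁻ and 1×(-2) from C₂O₄²⁻ sum to -6; with overall charge -3, Mn is +3.
Mn³⁺: group 7, so d-count = 7 − 3 = 4.
Configuration: t₂g³ eg¹, giving 4 unpaired electrons.

4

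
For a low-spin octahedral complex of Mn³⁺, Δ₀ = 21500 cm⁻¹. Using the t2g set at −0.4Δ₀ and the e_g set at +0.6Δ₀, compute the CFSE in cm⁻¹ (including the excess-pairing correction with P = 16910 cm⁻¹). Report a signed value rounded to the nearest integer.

Group 7 minus oxidation state +3 gives a d⁴ configuration for Mn³⁺.
The d⁴ electrons fill as t2g^4 e_g^0.
CFSE(orbital) = 4×(-0.4Δ₀) + 0×(0.6Δ₀) = -1.6Δ₀; with Δ₀ = 21500 cm⁻¹ that is -34400 cm⁻¹.
High-spin d⁴ would be t2g^3 e_g^1 with 0 pairs; low-spin has 1, so 1 excess pair costs +1P = +16910 cm⁻¹.
Combining: -34400 + 16910 = -17490 cm⁻¹.

-17490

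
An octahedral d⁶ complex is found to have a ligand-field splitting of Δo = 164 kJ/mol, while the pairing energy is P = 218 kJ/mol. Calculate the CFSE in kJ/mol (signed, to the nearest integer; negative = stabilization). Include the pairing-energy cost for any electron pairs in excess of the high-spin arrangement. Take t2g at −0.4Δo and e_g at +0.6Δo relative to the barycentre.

-66

Δo < P, so pairing is avoided: the ground state is high-spin.
That gives t2g^4 e_g^2.
Orbital CFSE = -0.4Δo = -0.4 × 164 = -66 kJ/mol.
High-spin has no excess pairs, so no pairing correction applies.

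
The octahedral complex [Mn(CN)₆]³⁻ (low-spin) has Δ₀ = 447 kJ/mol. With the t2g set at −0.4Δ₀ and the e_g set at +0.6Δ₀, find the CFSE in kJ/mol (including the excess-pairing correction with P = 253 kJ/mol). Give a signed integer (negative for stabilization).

Each CN⁻ contributes -1; 6 × (-1) = -6. With overall charge -3, Mn is in the +3 oxidation state.
Group 7 minus oxidation state +3 gives a d⁴ configuration for Mn³⁺.
The d⁴ electrons fill as t2g^4 e_g^0.
Orbital CFSE = 4(-0.4) + 0(0.6) = -1.6Δ₀ = -1.6 × 447 = -715 kJ/mol.
High-spin d⁴ would be t2g^3 e_g^1 with 0 pairs; low-spin has 1, so 1 excess pair costs +1P = +253 kJ/mol.
Net CFSE = -715 + 253 = -462 kJ/mol.

-462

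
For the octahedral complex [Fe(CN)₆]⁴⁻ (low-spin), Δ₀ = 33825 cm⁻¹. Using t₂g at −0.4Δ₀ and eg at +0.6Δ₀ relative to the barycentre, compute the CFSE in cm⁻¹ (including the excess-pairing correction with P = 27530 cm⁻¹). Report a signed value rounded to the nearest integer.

-26120

Each CN⁻ contributes -1; 6 × (-1) = -6. With overall charge -4, Fe is in the +2 oxidation state.
Fe sits in group 8; removing 2 electrons leaves Fe²⁺ with 8 − 2 = 6 d electrons.
Electron filling gives t₂g⁶ eg⁰.
Orbital CFSE = 6(-0.4) + 0(0.6) = -2.4Δ₀ = -2.4 × 33825 = -81180 cm⁻¹.
Pairing penalty: 3 pairs vs 1 in the high-spin reference → 2 extra × P = 55060 cm⁻¹.
Combining: -81180 + 55060 = -26120 cm⁻¹.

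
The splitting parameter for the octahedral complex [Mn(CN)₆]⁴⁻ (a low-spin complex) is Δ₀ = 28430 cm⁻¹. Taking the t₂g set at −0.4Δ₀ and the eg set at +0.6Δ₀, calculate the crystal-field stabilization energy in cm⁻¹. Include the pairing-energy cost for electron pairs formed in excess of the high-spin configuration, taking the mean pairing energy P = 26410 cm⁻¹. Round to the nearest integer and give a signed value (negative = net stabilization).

Each CN⁻ contributes -1; 6 × (-1) = -6. With overall charge -4, Mn is in the +2 oxidation state.
Mn is in group 7, so Mn²⁺ is d⁵ (7 − 2 = 5).
Electron filling gives t₂g⁵ eg⁰.
The orbital stabilization is -2.0Δ₀ = -2.0 × 28430 = -56860 cm⁻¹.
Relative to high-spin t₂g³ eg² (0 paired), the low-spin configuration has 2 additional pairs, contributing +2 × 26410 = +52820 cm⁻¹.
Net CFSE = -56860 + 52820 = -4040 cm⁻¹.

-4040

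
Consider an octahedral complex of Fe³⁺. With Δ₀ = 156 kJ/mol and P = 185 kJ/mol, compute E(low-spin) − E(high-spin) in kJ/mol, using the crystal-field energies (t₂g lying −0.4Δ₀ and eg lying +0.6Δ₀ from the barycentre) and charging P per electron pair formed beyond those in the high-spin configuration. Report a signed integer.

Fe is in group 8, so Fe³⁺ is d⁵ (8 − 3 = 5).
In the high-spin limit (t₂g³ eg²) the orbital term is 0.0Δ₀ = 0 kJ/mol, with no excess pairing.
Low-spin: t₂g⁵ eg⁰, orbital CFSE = -2.0Δ₀ = -312 kJ/mol; plus 2 excess pairs × P = +370 kJ/mol; total 58 kJ/mol.
E(LS) − E(HS) = 58 − (0) = 58 kJ/mol.

58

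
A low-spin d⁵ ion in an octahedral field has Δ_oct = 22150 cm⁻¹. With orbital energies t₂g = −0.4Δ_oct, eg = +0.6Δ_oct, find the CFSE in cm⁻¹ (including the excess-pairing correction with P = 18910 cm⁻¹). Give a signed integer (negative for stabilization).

-6480

Electron filling gives t₂g⁵ eg⁰.
CFSE(orbital) = 5×(-0.4Δ_oct) + 0×(0.6Δ_oct) = -2.0Δ_oct; with Δ_oct = 22150 cm⁻¹ that is -44300 cm⁻¹.
Pairing penalty: 2 pairs vs 0 in the high-spin reference → 2 extra × P = 37820 cm⁻¹.
Net CFSE = -44300 + 37820 = -6480 cm⁻¹.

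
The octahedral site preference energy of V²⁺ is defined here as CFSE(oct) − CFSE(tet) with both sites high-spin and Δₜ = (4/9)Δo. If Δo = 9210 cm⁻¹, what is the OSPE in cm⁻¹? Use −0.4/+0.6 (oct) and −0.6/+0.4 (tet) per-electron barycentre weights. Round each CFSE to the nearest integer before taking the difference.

V sits in group 5; removing 2 electrons leaves V²⁺ with 5 − 2 = 3 d electrons.
In an octahedral site d³ (HS) is t₂g³ eg⁰, giving CFSE(oct) = -1.2Δo = -11052 cm⁻¹.
Tetrahedral: e² t₂¹, CFSE = 2(−0.6) + 1(+0.4) = -0.8Δₜ = -0.8 × (4/9) × 9210 = -3275 cm⁻¹.
OSPE = -11052 − (-3275) = -7777 cm⁻¹.

-7777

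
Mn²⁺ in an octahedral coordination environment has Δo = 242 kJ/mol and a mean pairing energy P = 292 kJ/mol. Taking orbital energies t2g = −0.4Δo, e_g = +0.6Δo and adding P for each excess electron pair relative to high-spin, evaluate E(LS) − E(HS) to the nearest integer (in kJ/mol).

Mn²⁺: group 7, so d-count = 7 − 2 = 5.
In the high-spin limit (t2g^3 e_g^2) the orbital term is 0.0Δo = 0 kJ/mol, with no excess pairing.
Low-spin: t2g^5 e_g^0, orbital CFSE = -2.0Δo = -484 kJ/mol; plus 2 excess pairs × P = +584 kJ/mol; total 100 kJ/mol.
Thus E(LS) − E(HS) = 100 kJ/mol.

100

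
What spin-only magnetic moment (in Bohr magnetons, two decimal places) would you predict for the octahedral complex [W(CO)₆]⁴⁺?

CO is neutral, so the +4 overall charge sits on W: oxidation state +4.
W sits in group 6; removing 4 electrons leaves W⁴⁺ with 6 − 4 = 2 d electrons.
Configuration: t2g^2 e_g^0 → 2 unpaired electrons.
μ(spin-only) = √[2(2+2)] = √8 ≈ 2.83 Bohr magnetons.

2.83 Bohr magnetons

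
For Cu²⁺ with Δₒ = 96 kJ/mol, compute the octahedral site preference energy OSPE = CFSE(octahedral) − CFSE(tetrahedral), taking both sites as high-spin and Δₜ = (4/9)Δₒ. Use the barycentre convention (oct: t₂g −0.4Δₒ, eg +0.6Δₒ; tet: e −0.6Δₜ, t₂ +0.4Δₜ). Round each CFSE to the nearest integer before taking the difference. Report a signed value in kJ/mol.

-41

Group 11 minus oxidation state +2 gives a d⁹ configuration for Cu²⁺.
Octahedral high-spin t₂g⁶ eg³: CFSE = -0.6 × 96 = -58 kJ/mol.
Tetrahedral: e⁴ t₂⁵, CFSE = 4(−0.6) + 5(+0.4) = -0.4Δₜ = -0.4 × (4/9) × 96 = -17 kJ/mol.
OSPE = CFSE(oct) − CFSE(tet) = -58 − (-17) = -41 kJ/mol.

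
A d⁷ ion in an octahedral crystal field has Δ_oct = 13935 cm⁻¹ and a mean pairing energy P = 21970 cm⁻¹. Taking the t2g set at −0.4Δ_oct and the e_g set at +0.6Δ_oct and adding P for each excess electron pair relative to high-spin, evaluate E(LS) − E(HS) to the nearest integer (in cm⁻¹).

8035

High-spin d⁷ fills as t2g^5 e_g^2 with CFSE 5(−0.4) + 2(+0.6) = -0.8Δ_oct = -11148 cm⁻¹.
Low-spin: t2g^6 e_g^1, orbital CFSE = -1.8Δ_oct = -25083 cm⁻¹; plus 1 excess pair × P = +21970 cm⁻¹; total -3113 cm⁻¹.
Thus E(LS) − E(HS) = 8035 cm⁻¹.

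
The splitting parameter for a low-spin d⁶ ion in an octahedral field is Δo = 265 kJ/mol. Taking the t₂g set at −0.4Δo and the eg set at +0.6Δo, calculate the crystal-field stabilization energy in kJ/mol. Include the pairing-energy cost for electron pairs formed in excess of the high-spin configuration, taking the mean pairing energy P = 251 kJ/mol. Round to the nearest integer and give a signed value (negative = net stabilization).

-134

The d⁶ electrons fill as t₂g⁶ eg⁰.
CFSE(orbital) = 6×(-0.4Δo) + 0×(0.6Δo) = -2.4Δo; with Δo = 265 kJ/mol that is -636 kJ/mol.
Relative to high-spin t₂g⁴ eg² (1 paired), the low-spin configuration has 2 additional pairs, contributing +2 × 251 = +502 kJ/mol.
Overall CFSE = -636 + 502 = -134 kJ/mol.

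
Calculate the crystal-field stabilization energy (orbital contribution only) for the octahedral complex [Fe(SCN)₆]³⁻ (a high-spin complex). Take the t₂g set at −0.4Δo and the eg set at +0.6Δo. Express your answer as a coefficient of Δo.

Each SCN⁻ contributes -1; 6 × (-1) = -6. With overall charge -3, Fe is in the +3 oxidation state.
Fe³⁺: group 8, so d-count = 8 − 3 = 5.
Configuration: t₂g³ eg².
CFSE = 3(-0.4Δo) + 2(0.6Δo) = -1.2Δo + 1.2Δo = 0.0Δo.

0.0 Δo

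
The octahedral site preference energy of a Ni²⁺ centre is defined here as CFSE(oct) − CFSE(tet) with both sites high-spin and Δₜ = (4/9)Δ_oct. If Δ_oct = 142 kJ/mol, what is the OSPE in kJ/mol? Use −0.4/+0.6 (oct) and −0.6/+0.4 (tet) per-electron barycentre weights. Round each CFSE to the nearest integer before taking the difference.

-120

Ni is in group 10, so Ni²⁺ is d⁸ (10 − 2 = 8).
Octahedral high-spin t₂g⁶ eg²: CFSE = -1.2 × 142 = -170 kJ/mol.
Tetrahedral e⁴ t₂⁴ gives -0.8Δₜ = -0.8 × (4/9) × 142 = -50 kJ/mol.
OSPE = -170 − (-50) = -120 kJ/mol.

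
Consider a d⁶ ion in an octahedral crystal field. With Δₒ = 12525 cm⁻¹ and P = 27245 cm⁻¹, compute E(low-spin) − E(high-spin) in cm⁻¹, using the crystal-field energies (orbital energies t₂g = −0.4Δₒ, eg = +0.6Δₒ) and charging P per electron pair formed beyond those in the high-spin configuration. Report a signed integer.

In the high-spin limit (t₂g⁴ eg²) the orbital term is -0.4Δₒ = -5010 cm⁻¹, with no excess pairing.
Low-spin t₂g⁶ eg⁰ gives -2.4Δₒ = -30060 cm⁻¹, but forming 2 extra pairs costs 2P = 54490 cm⁻¹, so E(LS) = -30060 + 54490 = 24430 cm⁻¹.
The difference is 24430 − (-5010) = 29440 cm⁻¹, so high-spin lies lower.

29440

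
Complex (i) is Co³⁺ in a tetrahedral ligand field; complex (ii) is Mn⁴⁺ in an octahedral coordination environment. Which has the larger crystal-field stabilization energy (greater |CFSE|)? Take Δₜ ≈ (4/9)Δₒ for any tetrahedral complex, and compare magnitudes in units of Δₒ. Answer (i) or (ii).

(i): Group 9 minus oxidation state +3 gives a d⁶ configuration for Co³⁺; Tetrahedral fields are weak (Δₜ ≈ 4/9 Δₒ), so electrons fill high-spin; e^3 t2^3, CFSE = -0.6Δₜ ≈ -0.27Δₒ.
(ii): Group 7 minus oxidation state +4 gives a d³ configuration for Mn⁴⁺; t2g^3 e_g^0, CFSE = -1.2Δₒ.
So (ii) has the larger |CFSE|.

(ii)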